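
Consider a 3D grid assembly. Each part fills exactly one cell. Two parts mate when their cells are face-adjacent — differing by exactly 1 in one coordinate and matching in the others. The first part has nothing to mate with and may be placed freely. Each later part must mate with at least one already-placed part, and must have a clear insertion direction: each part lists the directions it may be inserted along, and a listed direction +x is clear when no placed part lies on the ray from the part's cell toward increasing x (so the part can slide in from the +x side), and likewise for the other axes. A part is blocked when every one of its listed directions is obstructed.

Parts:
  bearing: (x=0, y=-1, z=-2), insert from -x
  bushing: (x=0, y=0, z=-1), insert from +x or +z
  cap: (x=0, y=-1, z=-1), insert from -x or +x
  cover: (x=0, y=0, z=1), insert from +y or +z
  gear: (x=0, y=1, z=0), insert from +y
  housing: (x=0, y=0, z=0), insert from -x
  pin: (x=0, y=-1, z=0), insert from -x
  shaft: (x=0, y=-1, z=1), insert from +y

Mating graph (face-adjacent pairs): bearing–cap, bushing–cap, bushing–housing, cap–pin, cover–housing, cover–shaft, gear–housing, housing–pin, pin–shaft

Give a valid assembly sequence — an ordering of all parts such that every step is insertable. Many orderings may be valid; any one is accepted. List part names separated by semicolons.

1. shaft@(0, -1, 1) [+y clear] — {shaft}
2. pin@(0, -1, 0) [-x clear] — {pin, shaft}
3. cap@(0, -1, -1) [-x clear] — {cap, pin, shaft}
4. bushing@(0, 0, -1) [+x clear] — {bushing, cap, pin, shaft}
5. housing@(0, 0, 0) [-x clear] — {bushing, cap, housing, pin, shaft}
6. cover@(0, 0, 1) [+y clear] — {bushing, cap, cover, housing, pin, shaft}
7. gear@(0, 1, 0) [+y clear] — {bushing, cap, cover, gear, housing, pin, shaft}
8. bearing@(0, -1, -2) [-x clear] — {bearing, bushing, cap, cover, gear, housing, pin, shaft}

shaft; pin; cap; bushing; housing; cover; gear; bearing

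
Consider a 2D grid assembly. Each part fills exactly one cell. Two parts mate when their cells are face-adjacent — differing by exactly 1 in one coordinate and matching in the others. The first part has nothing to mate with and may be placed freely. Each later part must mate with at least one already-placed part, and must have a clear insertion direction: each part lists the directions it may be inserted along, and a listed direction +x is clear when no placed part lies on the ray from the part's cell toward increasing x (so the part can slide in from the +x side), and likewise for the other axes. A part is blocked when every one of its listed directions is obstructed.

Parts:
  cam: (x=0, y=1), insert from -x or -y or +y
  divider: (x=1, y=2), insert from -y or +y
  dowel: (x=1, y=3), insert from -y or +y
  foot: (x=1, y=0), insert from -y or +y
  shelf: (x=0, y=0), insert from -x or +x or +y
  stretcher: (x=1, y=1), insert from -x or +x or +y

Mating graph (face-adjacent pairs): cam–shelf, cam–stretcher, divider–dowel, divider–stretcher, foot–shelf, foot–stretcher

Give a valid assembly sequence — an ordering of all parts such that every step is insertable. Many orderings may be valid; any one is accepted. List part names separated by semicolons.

foot; shelf; cam; stretcher; divider; dowel

1. foot@(1, 0) [-y clear] — {foot}
2. shelf@(0, 0) [-x clear] — {foot, shelf}
3. cam@(0, 1) [-x clear] — {cam, foot, shelf}
4. stretcher@(1, 1) [+x clear] — {cam, foot, shelf, stretcher}
5. divider@(1, 2) [+y clear] — {cam, divider, foot, shelf, stretcher}
6. dowel@(1, 3) [+y clear] — {cam, divider, dowel, foot, shelf, stretcher}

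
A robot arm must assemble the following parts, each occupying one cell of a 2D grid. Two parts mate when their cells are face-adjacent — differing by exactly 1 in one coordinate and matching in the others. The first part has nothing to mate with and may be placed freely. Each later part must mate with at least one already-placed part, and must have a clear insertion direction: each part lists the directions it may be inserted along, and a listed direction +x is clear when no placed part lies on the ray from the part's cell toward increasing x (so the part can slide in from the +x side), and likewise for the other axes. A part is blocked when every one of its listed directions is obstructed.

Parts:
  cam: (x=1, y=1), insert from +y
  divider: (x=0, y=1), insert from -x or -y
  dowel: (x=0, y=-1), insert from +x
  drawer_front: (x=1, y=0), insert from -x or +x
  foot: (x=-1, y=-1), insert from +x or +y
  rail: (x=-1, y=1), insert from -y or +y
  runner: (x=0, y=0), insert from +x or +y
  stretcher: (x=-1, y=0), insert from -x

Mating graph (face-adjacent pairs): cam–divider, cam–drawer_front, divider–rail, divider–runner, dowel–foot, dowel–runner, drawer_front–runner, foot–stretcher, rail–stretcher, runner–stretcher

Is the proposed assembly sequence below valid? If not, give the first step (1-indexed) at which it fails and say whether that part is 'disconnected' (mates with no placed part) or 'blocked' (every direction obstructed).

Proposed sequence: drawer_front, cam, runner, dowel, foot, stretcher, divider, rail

1. drawer_front@(1, 0) [-x clear] — {drawer_front}
2. cam@(1, 1) [+y clear] — {cam, drawer_front}
3. runner@(0, 0) [+y clear] — {cam, drawer_front, runner}
4. dowel@(0, -1) [+x clear] — {cam, dowel, drawer_front, runner}
5. foot@(-1, -1) [+y clear] — {cam, dowel, drawer_front, foot, runner}
6. stretcher@(-1, 0) [-x clear] — {cam, dowel, drawer_front, foot, runner, stretcher}
7. divider@(0, 1) [-x clear] — {cam, divider, dowel, drawer_front, foot, runner, stretcher}
8. rail@(-1, 1) [+y clear] — {cam, divider, dowel, drawer_front, foot, rail, runner, stretcher}

Valid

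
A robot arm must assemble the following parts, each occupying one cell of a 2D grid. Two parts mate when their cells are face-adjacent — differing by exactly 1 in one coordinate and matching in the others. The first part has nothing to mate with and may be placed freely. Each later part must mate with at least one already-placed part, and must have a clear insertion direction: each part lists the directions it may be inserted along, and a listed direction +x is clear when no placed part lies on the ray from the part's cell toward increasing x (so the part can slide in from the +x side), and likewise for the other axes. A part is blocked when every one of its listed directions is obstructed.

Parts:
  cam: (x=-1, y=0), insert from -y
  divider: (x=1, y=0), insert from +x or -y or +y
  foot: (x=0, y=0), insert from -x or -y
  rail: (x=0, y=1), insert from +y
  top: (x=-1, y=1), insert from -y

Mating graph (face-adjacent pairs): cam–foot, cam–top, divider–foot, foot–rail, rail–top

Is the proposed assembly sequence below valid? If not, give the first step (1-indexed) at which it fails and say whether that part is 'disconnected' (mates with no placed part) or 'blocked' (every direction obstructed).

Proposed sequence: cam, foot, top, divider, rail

Invalid at step 3 (blocked)

1. cam@(-1, 0) [-y clear] — {cam}
2. foot@(0, 0) [-y clear] — {cam, foot}
3. top@(-1, 1) — -y all obstructed ⇒ blocked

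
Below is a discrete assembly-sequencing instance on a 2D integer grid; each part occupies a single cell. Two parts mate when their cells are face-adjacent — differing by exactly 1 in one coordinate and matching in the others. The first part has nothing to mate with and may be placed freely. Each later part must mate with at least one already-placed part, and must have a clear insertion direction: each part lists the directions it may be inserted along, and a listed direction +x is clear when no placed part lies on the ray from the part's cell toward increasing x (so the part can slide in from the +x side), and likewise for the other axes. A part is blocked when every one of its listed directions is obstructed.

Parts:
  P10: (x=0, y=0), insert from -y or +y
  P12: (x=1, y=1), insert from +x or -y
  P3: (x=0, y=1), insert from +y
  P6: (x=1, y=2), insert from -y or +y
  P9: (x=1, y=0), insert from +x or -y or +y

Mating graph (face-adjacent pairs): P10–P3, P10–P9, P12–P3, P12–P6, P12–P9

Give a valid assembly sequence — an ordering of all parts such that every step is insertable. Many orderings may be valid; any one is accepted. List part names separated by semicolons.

1. P6@(1, 2) [-y clear] — {P6}
2. P12@(1, 1) [+x clear] — {P12, P6}
3. P9@(1, 0) [+x clear] — {P12, P6, P9}
4. P3@(0, 1) [+y clear] — {P12, P3, P6, P9}
5. P10@(0, 0) [-y clear] — {P10, P12, P3, P6, P9}

P6; P12; P9; P3; P10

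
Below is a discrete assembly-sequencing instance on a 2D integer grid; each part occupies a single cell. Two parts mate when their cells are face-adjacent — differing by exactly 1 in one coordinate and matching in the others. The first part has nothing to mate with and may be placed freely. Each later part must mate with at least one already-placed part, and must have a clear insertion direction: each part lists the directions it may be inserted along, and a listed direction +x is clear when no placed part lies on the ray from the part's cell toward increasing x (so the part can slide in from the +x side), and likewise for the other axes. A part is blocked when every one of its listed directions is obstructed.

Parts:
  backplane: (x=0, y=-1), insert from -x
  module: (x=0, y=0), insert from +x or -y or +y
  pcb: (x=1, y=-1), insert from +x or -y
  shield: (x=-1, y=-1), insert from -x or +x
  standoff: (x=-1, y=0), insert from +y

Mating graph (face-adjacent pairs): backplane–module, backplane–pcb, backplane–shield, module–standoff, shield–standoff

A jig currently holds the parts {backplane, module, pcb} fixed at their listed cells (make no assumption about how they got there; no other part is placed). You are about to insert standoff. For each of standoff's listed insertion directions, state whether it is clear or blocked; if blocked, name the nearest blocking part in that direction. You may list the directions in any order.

+y: clear

+y: ray from standoff(-1, 0) has no placed part ⇒ clear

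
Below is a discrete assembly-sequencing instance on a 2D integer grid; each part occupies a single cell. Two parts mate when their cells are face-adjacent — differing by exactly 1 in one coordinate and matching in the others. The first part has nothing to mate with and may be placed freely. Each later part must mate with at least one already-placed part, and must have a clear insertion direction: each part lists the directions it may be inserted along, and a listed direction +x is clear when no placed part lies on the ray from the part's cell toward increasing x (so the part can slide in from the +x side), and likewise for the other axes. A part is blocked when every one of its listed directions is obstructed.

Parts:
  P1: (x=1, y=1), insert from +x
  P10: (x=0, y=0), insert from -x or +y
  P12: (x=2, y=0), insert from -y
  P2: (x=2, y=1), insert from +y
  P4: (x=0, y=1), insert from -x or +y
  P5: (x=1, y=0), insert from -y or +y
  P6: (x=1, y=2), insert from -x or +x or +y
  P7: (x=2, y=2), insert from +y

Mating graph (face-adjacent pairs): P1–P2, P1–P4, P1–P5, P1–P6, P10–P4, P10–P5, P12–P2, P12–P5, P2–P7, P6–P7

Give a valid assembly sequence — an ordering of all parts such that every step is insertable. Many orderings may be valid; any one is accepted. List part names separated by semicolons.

P6; P1; P2; P7; P12; P5; P10; P4

1. P6@(1, 2) [-x clear] — {P6}
2. P1@(1, 1) [+x clear] — {P1, P6}
3. P2@(2, 1) [+y clear] — {P1, P2, P6}
4. P7@(2, 2) [+y clear] — {P1, P2, P6, P7}
5. P12@(2, 0) [-y clear] — {P1, P12, P2, P6, P7}
6. P5@(1, 0) [-y clear] — {P1, P12, P2, P5, P6, P7}
7. P10@(0, 0) [-x clear] — {P1, P10, P12, P2, P5, P6, P7}
8. P4@(0, 1) [-x clear] — {P1, P10, P12, P2, P4, P5, P6, P7}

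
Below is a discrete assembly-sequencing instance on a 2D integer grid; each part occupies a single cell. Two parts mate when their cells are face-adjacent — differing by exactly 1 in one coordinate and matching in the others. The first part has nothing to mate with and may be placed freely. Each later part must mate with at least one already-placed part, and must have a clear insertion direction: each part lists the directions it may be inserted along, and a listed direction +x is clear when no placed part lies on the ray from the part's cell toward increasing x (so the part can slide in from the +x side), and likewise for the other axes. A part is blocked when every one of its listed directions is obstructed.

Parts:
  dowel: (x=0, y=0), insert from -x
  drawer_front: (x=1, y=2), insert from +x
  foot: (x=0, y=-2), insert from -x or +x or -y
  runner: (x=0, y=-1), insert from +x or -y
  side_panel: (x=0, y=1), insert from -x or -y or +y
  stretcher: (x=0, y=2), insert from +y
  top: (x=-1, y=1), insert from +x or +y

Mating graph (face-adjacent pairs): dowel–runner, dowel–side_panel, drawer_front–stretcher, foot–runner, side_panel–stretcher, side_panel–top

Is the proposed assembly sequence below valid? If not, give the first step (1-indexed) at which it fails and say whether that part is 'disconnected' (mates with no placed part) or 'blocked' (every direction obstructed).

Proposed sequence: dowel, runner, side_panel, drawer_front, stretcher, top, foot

Invalid at step 4 (disconnected)

1. dowel@(0, 0) [-x clear] — {dowel}
2. runner@(0, -1) [+x clear] — {dowel, runner}
3. side_panel@(0, 1) [-x clear] — {dowel, runner, side_panel}
4. drawer_front@(1, 2) — no placed neighbour ⇒ disconnected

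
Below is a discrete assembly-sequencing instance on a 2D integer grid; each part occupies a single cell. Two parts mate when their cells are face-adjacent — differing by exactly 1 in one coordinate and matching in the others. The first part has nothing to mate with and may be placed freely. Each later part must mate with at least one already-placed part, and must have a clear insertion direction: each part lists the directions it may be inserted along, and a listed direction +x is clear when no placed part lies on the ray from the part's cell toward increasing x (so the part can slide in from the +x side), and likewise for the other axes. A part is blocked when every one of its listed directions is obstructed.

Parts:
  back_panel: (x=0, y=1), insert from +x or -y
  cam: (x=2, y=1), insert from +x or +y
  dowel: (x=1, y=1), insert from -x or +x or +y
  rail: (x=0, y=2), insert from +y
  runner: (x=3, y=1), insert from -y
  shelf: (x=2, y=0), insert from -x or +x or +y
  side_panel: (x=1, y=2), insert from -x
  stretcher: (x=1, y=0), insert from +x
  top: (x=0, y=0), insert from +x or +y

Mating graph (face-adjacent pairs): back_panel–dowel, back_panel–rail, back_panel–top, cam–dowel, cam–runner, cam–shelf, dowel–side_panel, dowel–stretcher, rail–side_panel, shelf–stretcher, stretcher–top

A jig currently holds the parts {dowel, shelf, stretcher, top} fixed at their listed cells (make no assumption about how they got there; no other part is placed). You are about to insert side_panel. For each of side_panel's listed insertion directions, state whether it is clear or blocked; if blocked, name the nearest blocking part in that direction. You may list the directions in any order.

-x: ray from side_panel(1, 2) has no placed part ⇒ clear

-x: clear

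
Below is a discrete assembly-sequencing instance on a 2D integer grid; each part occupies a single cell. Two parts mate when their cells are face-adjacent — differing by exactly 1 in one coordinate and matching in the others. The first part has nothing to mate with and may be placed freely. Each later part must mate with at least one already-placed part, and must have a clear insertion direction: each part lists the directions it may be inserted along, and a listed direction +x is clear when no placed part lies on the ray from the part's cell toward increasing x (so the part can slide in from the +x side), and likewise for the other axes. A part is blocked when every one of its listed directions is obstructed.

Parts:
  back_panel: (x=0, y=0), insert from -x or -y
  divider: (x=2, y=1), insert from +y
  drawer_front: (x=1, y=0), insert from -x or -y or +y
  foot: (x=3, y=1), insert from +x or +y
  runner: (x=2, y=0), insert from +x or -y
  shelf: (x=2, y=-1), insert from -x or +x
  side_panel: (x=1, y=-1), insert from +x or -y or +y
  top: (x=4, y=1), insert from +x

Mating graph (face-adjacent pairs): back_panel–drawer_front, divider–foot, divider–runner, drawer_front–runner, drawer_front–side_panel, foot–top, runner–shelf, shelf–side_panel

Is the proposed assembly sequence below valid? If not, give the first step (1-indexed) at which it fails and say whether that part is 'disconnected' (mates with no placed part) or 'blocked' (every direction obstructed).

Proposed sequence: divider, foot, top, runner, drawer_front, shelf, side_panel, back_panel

Valid

1. divider@(2, 1) [+y clear] — {divider}
2. foot@(3, 1) [+x clear] — {divider, foot}
3. top@(4, 1) [+x clear] — {divider, foot, top}
4. runner@(2, 0) [+x clear] — {divider, foot, runner, top}
5. drawer_front@(1, 0) [-x clear] — {divider, drawer_front, foot, runner, top}
6. shelf@(2, -1) [-x clear] — {divider, drawer_front, foot, runner, shelf, top}
7. side_panel@(1, -1) [-y clear] — {divider, drawer_front, foot, runner, shelf, side_panel, top}
8. back_panel@(0, 0) [-x clear] — {back_panel, divider, drawer_front, foot, runner, shelf, side_panel, top}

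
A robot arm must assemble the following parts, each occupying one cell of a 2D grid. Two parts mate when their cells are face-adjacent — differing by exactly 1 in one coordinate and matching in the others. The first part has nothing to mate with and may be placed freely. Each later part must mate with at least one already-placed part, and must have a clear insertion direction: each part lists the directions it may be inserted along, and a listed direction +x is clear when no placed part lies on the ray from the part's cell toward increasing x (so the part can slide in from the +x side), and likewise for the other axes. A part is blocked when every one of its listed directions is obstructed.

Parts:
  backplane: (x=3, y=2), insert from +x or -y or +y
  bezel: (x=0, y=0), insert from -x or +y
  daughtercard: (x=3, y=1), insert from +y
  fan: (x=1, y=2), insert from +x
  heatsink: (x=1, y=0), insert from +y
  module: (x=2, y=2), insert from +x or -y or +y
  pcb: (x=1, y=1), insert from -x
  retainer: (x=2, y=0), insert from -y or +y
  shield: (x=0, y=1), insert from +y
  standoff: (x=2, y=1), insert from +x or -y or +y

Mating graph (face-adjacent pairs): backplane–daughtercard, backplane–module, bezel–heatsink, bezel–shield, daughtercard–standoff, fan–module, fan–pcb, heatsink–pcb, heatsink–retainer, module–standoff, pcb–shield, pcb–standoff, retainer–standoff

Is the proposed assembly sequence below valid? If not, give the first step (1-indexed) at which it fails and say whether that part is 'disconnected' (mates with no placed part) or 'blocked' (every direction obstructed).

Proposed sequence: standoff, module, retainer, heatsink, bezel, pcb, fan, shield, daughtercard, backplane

Invalid at step 7 (blocked)

1. standoff@(2, 1) [+x clear] — {standoff}
2. module@(2, 2) [+x clear] — {module, standoff}
3. retainer@(2, 0) [-y clear] — {module, retainer, standoff}
4. heatsink@(1, 0) [+y clear] — {heatsink, module, retainer, standoff}
5. bezel@(0, 0) [-x clear] — {bezel, heatsink, module, retainer, standoff}
6. pcb@(1, 1) [-x clear] — {bezel, heatsink, module, pcb, retainer, standoff}
7. fan@(1, 2) — +x all obstructed ⇒ blocked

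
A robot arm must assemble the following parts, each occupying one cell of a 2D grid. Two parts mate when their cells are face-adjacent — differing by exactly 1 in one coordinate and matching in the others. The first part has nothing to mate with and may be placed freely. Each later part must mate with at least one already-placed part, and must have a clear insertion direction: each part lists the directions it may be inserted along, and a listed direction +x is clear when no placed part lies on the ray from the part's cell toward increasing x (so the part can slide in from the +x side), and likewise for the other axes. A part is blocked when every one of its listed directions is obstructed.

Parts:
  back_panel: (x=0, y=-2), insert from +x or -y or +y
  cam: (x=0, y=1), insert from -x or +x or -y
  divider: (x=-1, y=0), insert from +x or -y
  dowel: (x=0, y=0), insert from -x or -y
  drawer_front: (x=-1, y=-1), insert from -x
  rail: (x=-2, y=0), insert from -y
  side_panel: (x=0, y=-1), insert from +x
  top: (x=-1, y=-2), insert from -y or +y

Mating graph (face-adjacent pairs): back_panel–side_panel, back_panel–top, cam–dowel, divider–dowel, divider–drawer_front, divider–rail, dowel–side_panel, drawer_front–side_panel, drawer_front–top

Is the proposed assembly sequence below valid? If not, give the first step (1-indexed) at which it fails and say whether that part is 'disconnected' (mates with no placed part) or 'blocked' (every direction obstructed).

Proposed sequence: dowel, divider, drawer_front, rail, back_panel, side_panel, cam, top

1. dowel@(0, 0) [-x clear] — {dowel}
2. divider@(-1, 0) [-y clear] — {divider, dowel}
3. drawer_front@(-1, -1) [-x clear] — {divider, dowel, drawer_front}
4. rail@(-2, 0) [-y clear] — {divider, dowel, drawer_front, rail}
5. back_panel@(0, -2) — no placed neighbour ⇒ disconnected

Invalid at step 5 (disconnected)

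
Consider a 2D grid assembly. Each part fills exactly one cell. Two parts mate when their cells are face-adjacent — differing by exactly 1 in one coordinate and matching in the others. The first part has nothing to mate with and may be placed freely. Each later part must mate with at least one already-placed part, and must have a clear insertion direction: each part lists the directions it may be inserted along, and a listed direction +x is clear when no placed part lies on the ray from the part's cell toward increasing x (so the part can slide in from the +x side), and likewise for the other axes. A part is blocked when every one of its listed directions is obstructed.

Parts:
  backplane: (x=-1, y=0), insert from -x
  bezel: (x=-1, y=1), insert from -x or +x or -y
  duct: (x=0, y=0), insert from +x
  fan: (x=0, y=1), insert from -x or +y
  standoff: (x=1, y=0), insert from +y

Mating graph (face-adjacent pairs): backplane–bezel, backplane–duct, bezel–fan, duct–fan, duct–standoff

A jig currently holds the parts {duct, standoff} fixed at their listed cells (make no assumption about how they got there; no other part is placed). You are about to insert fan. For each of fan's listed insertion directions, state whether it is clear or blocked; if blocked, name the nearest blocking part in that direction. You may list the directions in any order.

+y: clear; -x: clear

-x: ray from fan(0, 1) has no placed part ⇒ clear
+y: ray from fan(0, 1) has no placed part ⇒ clear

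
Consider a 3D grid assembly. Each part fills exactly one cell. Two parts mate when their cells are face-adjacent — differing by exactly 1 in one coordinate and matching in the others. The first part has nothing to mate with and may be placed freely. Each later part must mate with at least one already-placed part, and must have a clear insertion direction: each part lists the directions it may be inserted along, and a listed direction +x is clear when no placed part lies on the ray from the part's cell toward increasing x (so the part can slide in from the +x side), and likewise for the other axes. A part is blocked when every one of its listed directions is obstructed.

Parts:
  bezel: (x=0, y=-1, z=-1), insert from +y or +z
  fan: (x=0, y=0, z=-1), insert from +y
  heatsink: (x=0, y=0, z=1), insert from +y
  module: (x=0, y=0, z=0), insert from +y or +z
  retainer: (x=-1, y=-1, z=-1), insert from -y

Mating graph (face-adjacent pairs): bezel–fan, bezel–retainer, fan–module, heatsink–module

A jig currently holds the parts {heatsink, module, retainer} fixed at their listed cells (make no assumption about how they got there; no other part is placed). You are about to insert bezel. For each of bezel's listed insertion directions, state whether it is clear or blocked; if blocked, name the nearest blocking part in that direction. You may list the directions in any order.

+y: ray from bezel(0, -1, -1) has no placed part ⇒ clear
+z: ray from bezel(0, -1, -1) has no placed part ⇒ clear

+y: clear; +z: clear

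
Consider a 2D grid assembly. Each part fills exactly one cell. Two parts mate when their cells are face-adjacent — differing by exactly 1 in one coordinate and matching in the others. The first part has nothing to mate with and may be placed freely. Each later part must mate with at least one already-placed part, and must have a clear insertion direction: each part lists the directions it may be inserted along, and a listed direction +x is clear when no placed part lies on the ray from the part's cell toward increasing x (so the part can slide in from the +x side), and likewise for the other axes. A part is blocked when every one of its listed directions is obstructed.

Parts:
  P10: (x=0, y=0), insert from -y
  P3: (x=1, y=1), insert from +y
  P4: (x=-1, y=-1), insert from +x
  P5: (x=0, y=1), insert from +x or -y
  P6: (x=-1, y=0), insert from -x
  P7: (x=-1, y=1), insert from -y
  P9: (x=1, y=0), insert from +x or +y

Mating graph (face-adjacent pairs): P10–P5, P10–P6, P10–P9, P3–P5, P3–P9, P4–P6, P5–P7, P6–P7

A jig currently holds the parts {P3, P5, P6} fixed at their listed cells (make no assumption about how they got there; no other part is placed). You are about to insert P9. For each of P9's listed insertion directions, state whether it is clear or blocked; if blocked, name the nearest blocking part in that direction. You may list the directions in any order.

+x: clear; +y: blocked by P3

+x: ray from P9(1, 0) has no placed part ⇒ clear
+y: nearest on ray is P3@(1, 1) ⇒ blocked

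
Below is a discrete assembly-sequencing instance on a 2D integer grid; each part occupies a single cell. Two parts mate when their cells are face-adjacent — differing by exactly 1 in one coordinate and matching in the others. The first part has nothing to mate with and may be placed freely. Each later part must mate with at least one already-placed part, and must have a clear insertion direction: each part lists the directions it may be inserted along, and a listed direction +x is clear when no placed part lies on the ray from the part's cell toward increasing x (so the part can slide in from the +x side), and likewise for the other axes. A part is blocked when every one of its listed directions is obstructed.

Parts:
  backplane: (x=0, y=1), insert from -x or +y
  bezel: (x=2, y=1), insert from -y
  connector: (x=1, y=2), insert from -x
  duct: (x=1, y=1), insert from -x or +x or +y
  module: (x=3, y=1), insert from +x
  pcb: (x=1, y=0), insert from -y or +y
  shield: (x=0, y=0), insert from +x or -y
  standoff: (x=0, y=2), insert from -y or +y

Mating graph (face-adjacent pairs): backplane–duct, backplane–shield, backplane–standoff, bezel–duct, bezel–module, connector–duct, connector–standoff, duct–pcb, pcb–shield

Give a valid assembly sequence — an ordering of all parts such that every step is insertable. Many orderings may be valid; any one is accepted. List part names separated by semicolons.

backplane; duct; bezel; module; connector; standoff; shield; pcb

1. backplane@(0, 1) [-x clear] — {backplane}
2. duct@(1, 1) [+x clear] — {backplane, duct}
3. bezel@(2, 1) [-y clear] — {backplane, bezel, duct}
4. module@(3, 1) [+x clear] — {backplane, bezel, duct, module}
5. connector@(1, 2) [-x clear] — {backplane, bezel, connector, duct, module}
6. standoff@(0, 2) [+y clear] — {backplane, bezel, connector, duct, module, standoff}
7. shield@(0, 0) [+x clear] — {backplane, bezel, connector, duct, module, shield, standoff}
8. pcb@(1, 0) [-y clear] — {backplane, bezel, connector, duct, module, pcb, shield, standoff}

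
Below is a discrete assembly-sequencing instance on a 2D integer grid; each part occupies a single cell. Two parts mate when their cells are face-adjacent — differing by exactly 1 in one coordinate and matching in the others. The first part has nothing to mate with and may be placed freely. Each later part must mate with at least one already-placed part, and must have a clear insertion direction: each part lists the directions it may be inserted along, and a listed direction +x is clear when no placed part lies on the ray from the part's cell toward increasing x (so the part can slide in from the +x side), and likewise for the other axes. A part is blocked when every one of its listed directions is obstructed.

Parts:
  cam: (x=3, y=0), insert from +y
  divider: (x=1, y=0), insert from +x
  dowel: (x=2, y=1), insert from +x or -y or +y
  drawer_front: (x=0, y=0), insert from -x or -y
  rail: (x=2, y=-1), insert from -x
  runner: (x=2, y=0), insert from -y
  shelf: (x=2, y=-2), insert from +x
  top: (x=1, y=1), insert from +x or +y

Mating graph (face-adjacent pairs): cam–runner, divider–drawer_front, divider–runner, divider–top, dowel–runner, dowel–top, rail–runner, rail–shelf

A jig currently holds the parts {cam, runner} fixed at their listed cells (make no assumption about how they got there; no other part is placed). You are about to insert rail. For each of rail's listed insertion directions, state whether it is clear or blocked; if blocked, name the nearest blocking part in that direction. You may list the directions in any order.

-x: clear

-x: ray from rail(2, -1) has no placed part ⇒ clear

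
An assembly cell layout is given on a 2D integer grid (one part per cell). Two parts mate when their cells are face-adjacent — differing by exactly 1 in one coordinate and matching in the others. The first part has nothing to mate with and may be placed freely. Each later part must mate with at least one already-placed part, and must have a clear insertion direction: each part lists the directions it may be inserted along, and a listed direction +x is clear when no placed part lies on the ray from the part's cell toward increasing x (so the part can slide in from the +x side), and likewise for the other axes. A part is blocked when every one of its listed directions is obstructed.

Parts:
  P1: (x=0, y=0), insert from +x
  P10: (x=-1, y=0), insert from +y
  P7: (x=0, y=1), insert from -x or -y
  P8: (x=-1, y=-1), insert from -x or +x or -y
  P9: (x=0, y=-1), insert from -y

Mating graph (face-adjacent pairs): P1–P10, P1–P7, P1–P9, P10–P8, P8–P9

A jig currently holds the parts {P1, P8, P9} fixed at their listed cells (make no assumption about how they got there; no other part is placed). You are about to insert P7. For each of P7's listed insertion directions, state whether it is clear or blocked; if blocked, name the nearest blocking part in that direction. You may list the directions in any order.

-x: clear; -y: blocked by P1

-x: ray from P7(0, 1) has no placed part ⇒ clear
-y: nearest on ray is P1@(0, 0) ⇒ blocked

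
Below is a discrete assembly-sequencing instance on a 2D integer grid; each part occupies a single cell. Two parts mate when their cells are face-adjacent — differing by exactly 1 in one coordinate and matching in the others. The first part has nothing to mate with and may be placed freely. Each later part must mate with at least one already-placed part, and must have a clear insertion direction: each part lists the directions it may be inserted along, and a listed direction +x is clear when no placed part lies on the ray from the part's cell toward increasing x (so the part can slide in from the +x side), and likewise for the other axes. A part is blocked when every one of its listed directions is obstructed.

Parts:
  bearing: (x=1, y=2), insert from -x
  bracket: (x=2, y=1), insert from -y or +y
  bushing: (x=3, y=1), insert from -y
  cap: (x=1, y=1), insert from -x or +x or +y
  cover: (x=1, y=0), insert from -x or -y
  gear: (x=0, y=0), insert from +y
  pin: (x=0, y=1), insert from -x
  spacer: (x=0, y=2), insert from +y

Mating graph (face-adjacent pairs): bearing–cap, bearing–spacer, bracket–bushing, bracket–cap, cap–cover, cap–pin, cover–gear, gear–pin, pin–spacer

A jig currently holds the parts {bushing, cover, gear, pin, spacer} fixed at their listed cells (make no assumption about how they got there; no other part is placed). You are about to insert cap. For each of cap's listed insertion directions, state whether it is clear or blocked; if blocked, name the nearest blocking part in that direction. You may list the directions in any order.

+x: blocked by bushing; +y: clear; -x: blocked by pin

-x: nearest on ray is pin@(0, 1) ⇒ blocked
+x: nearest on ray is bushing@(3, 1) ⇒ blocked
+y: ray from cap(1, 1) has no placed part ⇒ clear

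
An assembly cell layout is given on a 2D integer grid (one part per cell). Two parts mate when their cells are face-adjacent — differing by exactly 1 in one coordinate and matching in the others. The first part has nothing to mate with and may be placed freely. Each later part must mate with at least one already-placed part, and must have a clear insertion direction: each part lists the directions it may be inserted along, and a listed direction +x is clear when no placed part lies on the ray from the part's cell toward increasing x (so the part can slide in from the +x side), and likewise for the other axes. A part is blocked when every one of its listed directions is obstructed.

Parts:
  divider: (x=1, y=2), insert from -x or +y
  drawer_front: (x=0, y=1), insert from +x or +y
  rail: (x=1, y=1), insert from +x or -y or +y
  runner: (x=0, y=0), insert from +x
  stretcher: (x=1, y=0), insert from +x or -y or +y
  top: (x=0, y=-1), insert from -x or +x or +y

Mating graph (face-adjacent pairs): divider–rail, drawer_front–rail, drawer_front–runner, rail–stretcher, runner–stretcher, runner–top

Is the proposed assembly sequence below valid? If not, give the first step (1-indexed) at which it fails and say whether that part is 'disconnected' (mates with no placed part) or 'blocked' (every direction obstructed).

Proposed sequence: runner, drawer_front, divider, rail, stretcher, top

1. runner@(0, 0) [+x clear] — {runner}
2. drawer_front@(0, 1) [+x clear] — {drawer_front, runner}
3. divider@(1, 2) — no placed neighbour ⇒ disconnected

Invalid at step 3 (disconnected)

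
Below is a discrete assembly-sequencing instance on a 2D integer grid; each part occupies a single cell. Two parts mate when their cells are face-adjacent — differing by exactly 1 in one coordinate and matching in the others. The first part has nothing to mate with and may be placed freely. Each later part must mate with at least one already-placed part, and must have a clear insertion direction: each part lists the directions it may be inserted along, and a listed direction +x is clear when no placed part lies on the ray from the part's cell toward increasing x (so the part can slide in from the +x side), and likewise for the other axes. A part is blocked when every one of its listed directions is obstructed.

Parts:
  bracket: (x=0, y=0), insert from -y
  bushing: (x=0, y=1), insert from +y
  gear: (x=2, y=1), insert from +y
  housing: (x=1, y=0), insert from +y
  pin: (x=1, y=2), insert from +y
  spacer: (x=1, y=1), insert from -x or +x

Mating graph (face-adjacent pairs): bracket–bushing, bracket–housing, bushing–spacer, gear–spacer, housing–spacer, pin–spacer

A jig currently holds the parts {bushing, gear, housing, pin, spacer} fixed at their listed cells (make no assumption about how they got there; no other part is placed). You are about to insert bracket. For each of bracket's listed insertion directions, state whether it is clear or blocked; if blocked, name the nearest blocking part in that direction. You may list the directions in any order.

-y: ray from bracket(0, 0) has no placed part ⇒ clear

-y: clear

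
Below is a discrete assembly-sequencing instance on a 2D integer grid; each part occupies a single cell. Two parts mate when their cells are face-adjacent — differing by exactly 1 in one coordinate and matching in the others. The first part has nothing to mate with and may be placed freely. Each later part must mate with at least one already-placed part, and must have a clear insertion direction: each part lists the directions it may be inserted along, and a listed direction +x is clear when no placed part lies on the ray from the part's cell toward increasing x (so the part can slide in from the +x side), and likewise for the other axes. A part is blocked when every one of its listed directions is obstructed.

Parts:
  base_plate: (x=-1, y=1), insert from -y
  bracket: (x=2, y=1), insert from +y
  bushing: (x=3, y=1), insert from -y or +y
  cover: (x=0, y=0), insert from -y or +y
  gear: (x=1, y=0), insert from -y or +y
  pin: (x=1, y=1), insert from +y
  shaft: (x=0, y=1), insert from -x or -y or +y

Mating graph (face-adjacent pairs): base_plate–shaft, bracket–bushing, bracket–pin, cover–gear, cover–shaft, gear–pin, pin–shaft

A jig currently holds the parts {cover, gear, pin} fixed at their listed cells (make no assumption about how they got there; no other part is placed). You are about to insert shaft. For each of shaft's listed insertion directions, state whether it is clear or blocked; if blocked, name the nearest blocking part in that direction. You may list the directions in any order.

+y: clear; -x: clear; -y: blocked by cover

-x: ray from shaft(0, 1) has no placed part ⇒ clear
-y: nearest on ray is cover@(0, 0) ⇒ blocked
+y: ray from shaft(0, 1) has no placed part ⇒ clear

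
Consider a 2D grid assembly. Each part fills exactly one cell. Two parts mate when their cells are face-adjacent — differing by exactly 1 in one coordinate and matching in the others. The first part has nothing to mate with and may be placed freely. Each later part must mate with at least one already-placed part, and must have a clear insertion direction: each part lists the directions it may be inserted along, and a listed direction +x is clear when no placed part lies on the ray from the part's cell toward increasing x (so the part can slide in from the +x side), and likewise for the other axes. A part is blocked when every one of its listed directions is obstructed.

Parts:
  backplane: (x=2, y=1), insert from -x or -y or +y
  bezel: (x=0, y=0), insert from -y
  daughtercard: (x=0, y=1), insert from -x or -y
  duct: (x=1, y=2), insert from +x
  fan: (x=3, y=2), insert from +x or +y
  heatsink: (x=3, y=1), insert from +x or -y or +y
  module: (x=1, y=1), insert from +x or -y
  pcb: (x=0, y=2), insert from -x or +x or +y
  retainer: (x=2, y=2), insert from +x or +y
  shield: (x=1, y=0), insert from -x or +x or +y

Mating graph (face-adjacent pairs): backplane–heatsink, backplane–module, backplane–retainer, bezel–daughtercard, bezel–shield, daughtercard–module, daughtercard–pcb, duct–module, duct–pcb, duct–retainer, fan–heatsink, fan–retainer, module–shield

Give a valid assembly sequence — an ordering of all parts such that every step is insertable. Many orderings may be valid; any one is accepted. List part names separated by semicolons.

module; backplane; heatsink; shield; bezel; daughtercard; pcb; duct; fan; retainer

1. module@(1, 1) [+x clear] — {module}
2. backplane@(2, 1) [-y clear] — {backplane, module}
3. heatsink@(3, 1) [+x clear] — {backplane, heatsink, module}
4. shield@(1, 0) [-x clear] — {backplane, heatsink, module, shield}
5. bezel@(0, 0) [-y clear] — {backplane, bezel, heatsink, module, shield}
6. daughtercard@(0, 1) [-x clear] — {backplane, bezel, daughtercard, heatsink, module, shield}
7. pcb@(0, 2) [-x clear] — {backplane, bezel, daughtercard, heatsink, module, pcb, shield}
8. duct@(1, 2) [+x clear] — {backplane, bezel, daughtercard, duct, heatsink, module, pcb, shield}
9. fan@(3, 2) [+x clear] — {backplane, bezel, daughtercard, duct, fan, heatsink, module, pcb, shield}
10. retainer@(2, 2) [+y clear] — {backplane, bezel, daughtercard, duct, fan, heatsink, module, pcb, retainer, shield}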